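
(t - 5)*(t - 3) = t^2 - 8*t + 15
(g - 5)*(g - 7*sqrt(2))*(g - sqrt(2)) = g^3 - 8*sqrt(2)*g^2 - 5*g^2 + 14*g + 40*sqrt(2)*g - 70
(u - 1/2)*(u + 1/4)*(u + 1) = u^3 + 3*u^2/4 - 3*u/8 - 1/8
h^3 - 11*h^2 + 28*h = h*(h - 7)*(h - 4)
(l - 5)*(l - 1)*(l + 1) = l^3 - 5*l^2 - l + 5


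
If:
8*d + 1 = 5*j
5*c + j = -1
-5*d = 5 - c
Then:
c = 10/133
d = -131/133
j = -183/133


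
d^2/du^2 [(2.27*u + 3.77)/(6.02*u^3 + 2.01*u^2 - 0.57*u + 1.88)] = (493.594248*u^5 + 1804.32042*u^4 + 763.804674*u^3 - 294.52263*u^2 - 333.387102*u - 21.177342)/(218.167208*u^9 + 218.529612*u^8 + 10.993122*u^7 + 171.133773*u^6 + 135.449379*u^5 - 13.960881*u^4 + 50.722575*u^3 + 23.144868*u^2 - 6.043824*u + 6.644672)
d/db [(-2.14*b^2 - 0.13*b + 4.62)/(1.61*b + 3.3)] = (-3.4454*b^2 - 14.124*b - 7.8672)/(2.5921*b^2 + 10.626*b + 10.89)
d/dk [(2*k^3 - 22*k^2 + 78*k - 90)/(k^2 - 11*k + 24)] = 2*(k^2 - 16*k + 49)/(k^2 - 16*k + 64)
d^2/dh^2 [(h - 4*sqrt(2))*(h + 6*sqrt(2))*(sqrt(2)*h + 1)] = 6*sqrt(2)*h + 10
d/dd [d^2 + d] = 2*d + 1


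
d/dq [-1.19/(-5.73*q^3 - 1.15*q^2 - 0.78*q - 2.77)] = (-20.4561*q^2 - 2.737*q - 0.9282)/(5.73*q^3 + 1.15*q^2 + 0.78*q + 2.77)^2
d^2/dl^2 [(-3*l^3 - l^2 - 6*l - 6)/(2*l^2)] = 6*(-l - 3)/l^4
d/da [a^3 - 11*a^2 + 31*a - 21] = 3*a^2 - 22*a + 31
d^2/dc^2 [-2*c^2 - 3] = -4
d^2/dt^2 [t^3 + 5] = 6*t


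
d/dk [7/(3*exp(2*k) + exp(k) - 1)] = (-42*exp(k) - 7)*exp(k)/(3*exp(2*k) + exp(k) - 1)^2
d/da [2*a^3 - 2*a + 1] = 6*a^2 - 2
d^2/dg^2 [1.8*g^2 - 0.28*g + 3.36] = 3.60000000000000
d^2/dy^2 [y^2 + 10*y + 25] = 2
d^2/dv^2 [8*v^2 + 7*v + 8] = 16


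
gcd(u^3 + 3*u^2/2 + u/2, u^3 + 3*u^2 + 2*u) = u^2 + u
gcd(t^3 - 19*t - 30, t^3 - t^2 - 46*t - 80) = t + 2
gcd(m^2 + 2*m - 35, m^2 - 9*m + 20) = m - 5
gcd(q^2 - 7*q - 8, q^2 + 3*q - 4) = 1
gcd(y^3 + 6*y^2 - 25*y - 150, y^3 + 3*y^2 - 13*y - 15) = y + 5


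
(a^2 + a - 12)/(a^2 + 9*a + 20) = (a - 3)/(a + 5)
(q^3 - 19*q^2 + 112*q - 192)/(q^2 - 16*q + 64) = q - 3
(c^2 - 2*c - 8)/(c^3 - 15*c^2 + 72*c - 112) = (c + 2)/(c^2 - 11*c + 28)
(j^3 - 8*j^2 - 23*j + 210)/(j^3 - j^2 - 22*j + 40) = (j^2 - 13*j + 42)/(j^2 - 6*j + 8)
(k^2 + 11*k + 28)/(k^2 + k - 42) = (k + 4)/(k - 6)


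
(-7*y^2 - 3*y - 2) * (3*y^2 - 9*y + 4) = -21*y^4 + 54*y^3 - 7*y^2 + 6*y - 8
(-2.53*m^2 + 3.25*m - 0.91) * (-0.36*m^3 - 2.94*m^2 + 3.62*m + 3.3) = 0.9108*m^5 + 6.2682*m^4 - 18.386*m^3 + 6.0914*m^2 + 7.4308*m - 3.003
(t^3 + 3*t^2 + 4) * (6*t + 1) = 6*t^4 + 19*t^3 + 3*t^2 + 24*t + 4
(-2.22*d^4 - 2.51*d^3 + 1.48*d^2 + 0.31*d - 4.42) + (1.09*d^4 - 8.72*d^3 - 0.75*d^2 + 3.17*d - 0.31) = -1.13*d^4 - 11.23*d^3 + 0.73*d^2 + 3.48*d - 4.73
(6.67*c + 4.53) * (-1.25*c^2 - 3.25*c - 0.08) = -8.3375*c^3 - 27.34*c^2 - 15.2561*c - 0.3624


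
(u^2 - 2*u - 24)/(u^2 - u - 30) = (u + 4)/(u + 5)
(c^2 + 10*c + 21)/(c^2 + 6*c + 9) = (c + 7)/(c + 3)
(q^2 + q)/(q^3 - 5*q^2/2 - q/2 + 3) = 2*q/(2*q^2 - 7*q + 6)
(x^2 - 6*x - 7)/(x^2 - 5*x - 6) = (x - 7)/(x - 6)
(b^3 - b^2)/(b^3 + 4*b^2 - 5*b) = b/(b + 5)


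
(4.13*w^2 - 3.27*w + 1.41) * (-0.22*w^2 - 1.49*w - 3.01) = -0.9086*w^4 - 5.4343*w^3 - 7.8692*w^2 + 7.7418*w - 4.2441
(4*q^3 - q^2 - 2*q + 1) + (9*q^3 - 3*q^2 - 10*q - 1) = 13*q^3 - 4*q^2 - 12*q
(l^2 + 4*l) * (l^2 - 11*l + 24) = l^4 - 7*l^3 - 20*l^2 + 96*l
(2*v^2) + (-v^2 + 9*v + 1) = v^2 + 9*v + 1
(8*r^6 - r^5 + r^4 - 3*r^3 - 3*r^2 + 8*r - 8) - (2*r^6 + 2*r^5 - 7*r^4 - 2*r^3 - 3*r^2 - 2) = 6*r^6 - 3*r^5 + 8*r^4 - r^3 + 8*r - 6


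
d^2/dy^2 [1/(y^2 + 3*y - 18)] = 2*(-y^2 - 3*y + (2*y + 3)^2 + 18)/(y^2 + 3*y - 18)^3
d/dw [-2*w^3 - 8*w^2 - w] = -6*w^2 - 16*w - 1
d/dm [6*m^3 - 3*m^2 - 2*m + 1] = 18*m^2 - 6*m - 2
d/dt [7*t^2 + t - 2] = 14*t + 1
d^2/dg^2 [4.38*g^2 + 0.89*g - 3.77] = 8.76000000000000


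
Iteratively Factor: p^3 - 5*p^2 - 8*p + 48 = (p - 4)*(p^2 - p - 12) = (p - 4)^2*(p + 3)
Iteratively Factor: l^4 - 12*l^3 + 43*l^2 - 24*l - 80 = (l - 4)*(l^3 - 8*l^2 + 11*l + 20) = (l - 4)^2*(l^2 - 4*l - 5) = (l - 4)^2*(l + 1)*(l - 5)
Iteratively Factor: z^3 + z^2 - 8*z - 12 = (z + 2)*(z^2 - z - 6) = (z + 2)^2*(z - 3)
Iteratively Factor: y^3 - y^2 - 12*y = (y)*(y^2 - y - 12) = y*(y - 4)*(y + 3)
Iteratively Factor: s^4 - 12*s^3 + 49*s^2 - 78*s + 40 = (s - 1)*(s^3 - 11*s^2 + 38*s - 40) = (s - 5)*(s - 1)*(s^2 - 6*s + 8) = (s - 5)*(s - 2)*(s - 1)*(s - 4)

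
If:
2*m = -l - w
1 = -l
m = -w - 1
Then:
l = -1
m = 2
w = -3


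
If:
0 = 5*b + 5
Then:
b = -1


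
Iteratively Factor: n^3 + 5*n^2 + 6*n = (n + 3)*(n^2 + 2*n) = (n + 2)*(n + 3)*(n)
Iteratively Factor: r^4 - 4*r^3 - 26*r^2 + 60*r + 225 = (r + 3)*(r^3 - 7*r^2 - 5*r + 75) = (r - 5)*(r + 3)*(r^2 - 2*r - 15) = (r - 5)*(r + 3)^2*(r - 5)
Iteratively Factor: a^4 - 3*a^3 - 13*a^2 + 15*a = (a - 1)*(a^3 - 2*a^2 - 15*a) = a*(a - 1)*(a^2 - 2*a - 15) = a*(a - 1)*(a + 3)*(a - 5)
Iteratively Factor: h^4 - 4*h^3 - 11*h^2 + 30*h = (h + 3)*(h^3 - 7*h^2 + 10*h) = h*(h + 3)*(h^2 - 7*h + 10) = h*(h - 5)*(h + 3)*(h - 2)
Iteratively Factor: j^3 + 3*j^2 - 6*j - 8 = (j - 2)*(j^2 + 5*j + 4) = (j - 2)*(j + 1)*(j + 4)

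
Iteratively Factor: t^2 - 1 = (t + 1)*(t - 1)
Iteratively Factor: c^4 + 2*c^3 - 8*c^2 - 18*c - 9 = (c + 3)*(c^3 - c^2 - 5*c - 3) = (c + 1)*(c + 3)*(c^2 - 2*c - 3) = (c - 3)*(c + 1)*(c + 3)*(c + 1)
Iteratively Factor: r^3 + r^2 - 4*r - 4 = (r - 2)*(r^2 + 3*r + 2) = (r - 2)*(r + 1)*(r + 2)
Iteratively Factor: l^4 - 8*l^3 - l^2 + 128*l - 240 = (l - 3)*(l^3 - 5*l^2 - 16*l + 80) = (l - 4)*(l - 3)*(l^2 - l - 20) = (l - 4)*(l - 3)*(l + 4)*(l - 5)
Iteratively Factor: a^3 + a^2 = (a + 1)*(a^2) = a*(a + 1)*(a)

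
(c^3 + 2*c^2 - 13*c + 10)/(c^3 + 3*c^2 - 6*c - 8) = (c^2 + 4*c - 5)/(c^2 + 5*c + 4)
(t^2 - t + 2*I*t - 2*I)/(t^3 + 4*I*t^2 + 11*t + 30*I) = (t - 1)/(t^2 + 2*I*t + 15)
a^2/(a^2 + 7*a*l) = a/(a + 7*l)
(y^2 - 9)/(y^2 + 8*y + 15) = (y - 3)/(y + 5)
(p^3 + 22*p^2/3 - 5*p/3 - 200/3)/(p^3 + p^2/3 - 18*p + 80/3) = (p + 5)/(p - 2)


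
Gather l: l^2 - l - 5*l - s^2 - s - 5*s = l^2 - 6*l - s^2 - 6*s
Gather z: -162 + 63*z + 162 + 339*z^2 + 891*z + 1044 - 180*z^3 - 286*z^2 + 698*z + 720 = -180*z^3 + 53*z^2 + 1652*z + 1764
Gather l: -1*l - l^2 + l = -l^2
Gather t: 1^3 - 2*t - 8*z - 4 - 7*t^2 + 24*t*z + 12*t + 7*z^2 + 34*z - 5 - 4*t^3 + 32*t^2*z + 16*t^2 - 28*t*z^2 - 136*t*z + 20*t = -4*t^3 + t^2*(32*z + 9) + t*(-28*z^2 - 112*z + 30) + 7*z^2 + 26*z - 8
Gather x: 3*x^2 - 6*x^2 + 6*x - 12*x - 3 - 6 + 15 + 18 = -3*x^2 - 6*x + 24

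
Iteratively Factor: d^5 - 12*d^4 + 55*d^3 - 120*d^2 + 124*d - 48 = (d - 3)*(d^4 - 9*d^3 + 28*d^2 - 36*d + 16) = (d - 3)*(d - 2)*(d^3 - 7*d^2 + 14*d - 8) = (d - 4)*(d - 3)*(d - 2)*(d^2 - 3*d + 2) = (d - 4)*(d - 3)*(d - 2)^2*(d - 1)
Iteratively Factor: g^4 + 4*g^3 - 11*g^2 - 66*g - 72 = (g - 4)*(g^3 + 8*g^2 + 21*g + 18) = (g - 4)*(g + 2)*(g^2 + 6*g + 9) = (g - 4)*(g + 2)*(g + 3)*(g + 3)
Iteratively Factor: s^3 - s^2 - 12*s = (s)*(s^2 - s - 12) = s*(s - 4)*(s + 3)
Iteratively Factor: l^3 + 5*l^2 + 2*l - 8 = (l + 2)*(l^2 + 3*l - 4) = (l + 2)*(l + 4)*(l - 1)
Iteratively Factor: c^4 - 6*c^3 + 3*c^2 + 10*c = (c + 1)*(c^3 - 7*c^2 + 10*c) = (c - 5)*(c + 1)*(c^2 - 2*c) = (c - 5)*(c - 2)*(c + 1)*(c)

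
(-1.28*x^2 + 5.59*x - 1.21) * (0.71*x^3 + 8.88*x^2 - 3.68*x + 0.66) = -0.9088*x^5 - 7.3975*x^4 + 53.4905*x^3 - 32.1608*x^2 + 8.1422*x - 0.7986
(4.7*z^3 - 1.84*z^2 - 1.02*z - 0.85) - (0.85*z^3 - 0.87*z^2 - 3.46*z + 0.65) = 3.85*z^3 - 0.97*z^2 + 2.44*z - 1.5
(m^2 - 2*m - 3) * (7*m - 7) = 7*m^3 - 21*m^2 - 7*m + 21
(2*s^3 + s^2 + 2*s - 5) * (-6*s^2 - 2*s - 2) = -12*s^5 - 10*s^4 - 18*s^3 + 24*s^2 + 6*s + 10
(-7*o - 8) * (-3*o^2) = 21*o^3 + 24*o^2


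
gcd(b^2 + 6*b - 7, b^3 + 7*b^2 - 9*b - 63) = b + 7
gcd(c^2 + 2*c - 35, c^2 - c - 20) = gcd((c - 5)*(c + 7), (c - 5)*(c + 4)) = c - 5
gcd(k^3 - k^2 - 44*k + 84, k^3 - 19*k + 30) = k - 2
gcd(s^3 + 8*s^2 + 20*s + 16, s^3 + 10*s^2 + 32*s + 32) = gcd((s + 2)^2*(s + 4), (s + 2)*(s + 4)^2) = s^2 + 6*s + 8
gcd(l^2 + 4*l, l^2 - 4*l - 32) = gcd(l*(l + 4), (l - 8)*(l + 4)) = l + 4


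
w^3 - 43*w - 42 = (w - 7)*(w + 1)*(w + 6)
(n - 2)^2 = n^2 - 4*n + 4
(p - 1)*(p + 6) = p^2 + 5*p - 6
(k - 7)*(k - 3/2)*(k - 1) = k^3 - 19*k^2/2 + 19*k - 21/2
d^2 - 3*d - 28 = (d - 7)*(d + 4)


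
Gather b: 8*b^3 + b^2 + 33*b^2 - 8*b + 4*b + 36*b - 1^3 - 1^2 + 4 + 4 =8*b^3 + 34*b^2 + 32*b + 6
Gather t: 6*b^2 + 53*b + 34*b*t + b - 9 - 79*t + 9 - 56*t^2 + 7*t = 6*b^2 + 54*b - 56*t^2 + t*(34*b - 72)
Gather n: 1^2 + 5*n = 5*n + 1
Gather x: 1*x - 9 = x - 9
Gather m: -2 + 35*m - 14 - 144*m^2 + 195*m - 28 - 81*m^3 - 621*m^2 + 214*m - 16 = -81*m^3 - 765*m^2 + 444*m - 60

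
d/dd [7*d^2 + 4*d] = 14*d + 4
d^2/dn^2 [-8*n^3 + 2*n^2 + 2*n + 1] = 4 - 48*n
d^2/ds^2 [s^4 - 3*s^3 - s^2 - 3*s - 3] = 12*s^2 - 18*s - 2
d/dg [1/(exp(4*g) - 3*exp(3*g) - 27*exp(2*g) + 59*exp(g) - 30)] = (-4*exp(3*g) + 9*exp(2*g) + 54*exp(g) - 59)*exp(g)/(-exp(4*g) + 3*exp(3*g) + 27*exp(2*g) - 59*exp(g) + 30)^2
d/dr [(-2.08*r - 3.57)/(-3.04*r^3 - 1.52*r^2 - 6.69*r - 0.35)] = (6.3232*r^3 + 3.1616*r^2 + 13.9152*r - (2.08*r + 3.57)*(9.12*r^2 + 3.04*r + 6.69) + 0.728)/(3.04*r^3 + 1.52*r^2 + 6.69*r + 0.35)^2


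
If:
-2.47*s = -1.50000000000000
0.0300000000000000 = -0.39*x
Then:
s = 0.61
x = -0.08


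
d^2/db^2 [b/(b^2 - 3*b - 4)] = 2*(-b*(2*b - 3)^2 + 3*(1 - b)*(-b^2 + 3*b + 4))/(-b^2 + 3*b + 4)^3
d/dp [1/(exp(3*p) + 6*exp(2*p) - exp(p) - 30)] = (-3*exp(2*p) - 12*exp(p) + 1)*exp(p)/(exp(3*p) + 6*exp(2*p) - exp(p) - 30)^2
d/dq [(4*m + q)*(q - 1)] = 4*m + 2*q - 1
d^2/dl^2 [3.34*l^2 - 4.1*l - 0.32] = 6.68000000000000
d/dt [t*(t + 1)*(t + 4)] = 3*t^2 + 10*t + 4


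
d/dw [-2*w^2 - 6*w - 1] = -4*w - 6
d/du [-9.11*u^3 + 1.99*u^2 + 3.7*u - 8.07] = -27.33*u^2 + 3.98*u + 3.7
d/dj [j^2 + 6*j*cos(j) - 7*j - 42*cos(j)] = -6*j*sin(j) + 2*j + 42*sin(j) + 6*cos(j) - 7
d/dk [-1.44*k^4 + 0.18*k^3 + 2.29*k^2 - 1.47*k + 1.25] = -5.76*k^3 + 0.54*k^2 + 4.58*k - 1.47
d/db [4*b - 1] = 4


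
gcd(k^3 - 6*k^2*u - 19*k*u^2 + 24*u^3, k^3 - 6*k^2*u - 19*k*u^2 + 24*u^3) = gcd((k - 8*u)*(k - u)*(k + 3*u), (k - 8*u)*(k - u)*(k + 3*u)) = k^3 - 6*k^2*u - 19*k*u^2 + 24*u^3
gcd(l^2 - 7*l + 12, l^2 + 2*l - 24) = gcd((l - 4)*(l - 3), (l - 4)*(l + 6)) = l - 4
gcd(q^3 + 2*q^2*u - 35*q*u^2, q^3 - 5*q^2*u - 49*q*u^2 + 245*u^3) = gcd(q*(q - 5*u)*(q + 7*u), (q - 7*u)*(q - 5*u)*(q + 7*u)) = q^2 + 2*q*u - 35*u^2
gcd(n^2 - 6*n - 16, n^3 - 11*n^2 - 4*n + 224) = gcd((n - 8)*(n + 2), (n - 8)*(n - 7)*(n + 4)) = n - 8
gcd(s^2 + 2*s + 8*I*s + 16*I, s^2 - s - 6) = s + 2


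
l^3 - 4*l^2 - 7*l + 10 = (l - 5)*(l - 1)*(l + 2)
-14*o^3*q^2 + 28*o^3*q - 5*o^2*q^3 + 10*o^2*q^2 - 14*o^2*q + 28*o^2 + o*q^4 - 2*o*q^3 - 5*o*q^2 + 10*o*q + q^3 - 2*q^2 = (-7*o + q)*(2*o + q)*(q - 2)*(o*q + 1)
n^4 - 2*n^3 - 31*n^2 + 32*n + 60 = (n - 6)*(n - 2)*(n + 1)*(n + 5)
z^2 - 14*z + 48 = (z - 8)*(z - 6)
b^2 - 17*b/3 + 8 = (b - 3)*(b - 8/3)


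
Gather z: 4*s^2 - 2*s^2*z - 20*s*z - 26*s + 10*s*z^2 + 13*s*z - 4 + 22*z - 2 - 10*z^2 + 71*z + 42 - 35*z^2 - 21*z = 4*s^2 - 26*s + z^2*(10*s - 45) + z*(-2*s^2 - 7*s + 72) + 36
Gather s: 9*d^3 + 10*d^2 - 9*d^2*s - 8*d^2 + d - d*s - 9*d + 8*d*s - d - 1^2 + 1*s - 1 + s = 9*d^3 + 2*d^2 - 9*d + s*(-9*d^2 + 7*d + 2) - 2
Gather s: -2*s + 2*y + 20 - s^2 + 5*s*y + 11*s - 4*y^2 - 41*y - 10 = -s^2 + s*(5*y + 9) - 4*y^2 - 39*y + 10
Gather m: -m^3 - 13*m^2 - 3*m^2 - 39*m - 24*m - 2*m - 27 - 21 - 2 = -m^3 - 16*m^2 - 65*m - 50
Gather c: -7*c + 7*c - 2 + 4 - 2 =0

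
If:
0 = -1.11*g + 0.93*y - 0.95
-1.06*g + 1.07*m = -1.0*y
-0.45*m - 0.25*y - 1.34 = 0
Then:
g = -4.81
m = -0.35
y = -4.72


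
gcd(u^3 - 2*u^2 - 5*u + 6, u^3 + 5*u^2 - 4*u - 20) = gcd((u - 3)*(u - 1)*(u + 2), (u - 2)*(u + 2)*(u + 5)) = u + 2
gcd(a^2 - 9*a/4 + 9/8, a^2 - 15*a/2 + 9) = a - 3/2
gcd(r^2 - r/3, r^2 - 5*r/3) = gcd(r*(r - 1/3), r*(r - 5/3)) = r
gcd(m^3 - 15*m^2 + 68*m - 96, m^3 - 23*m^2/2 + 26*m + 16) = m^2 - 12*m + 32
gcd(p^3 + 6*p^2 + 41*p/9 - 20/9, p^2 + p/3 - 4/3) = p + 4/3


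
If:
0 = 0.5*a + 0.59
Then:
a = -1.18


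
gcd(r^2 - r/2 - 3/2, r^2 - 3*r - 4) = r + 1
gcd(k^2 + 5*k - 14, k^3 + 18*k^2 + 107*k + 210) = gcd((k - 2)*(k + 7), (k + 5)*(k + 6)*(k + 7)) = k + 7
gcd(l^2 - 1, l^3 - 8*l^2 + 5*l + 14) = l + 1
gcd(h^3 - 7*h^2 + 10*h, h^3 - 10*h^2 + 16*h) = h^2 - 2*h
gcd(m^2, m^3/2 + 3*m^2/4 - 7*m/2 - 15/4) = 1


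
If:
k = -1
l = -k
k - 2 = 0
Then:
No Solution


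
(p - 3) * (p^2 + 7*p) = p^3 + 4*p^2 - 21*p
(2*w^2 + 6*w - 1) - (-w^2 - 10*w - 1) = 3*w^2 + 16*w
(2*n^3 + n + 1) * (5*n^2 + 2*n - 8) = 10*n^5 + 4*n^4 - 11*n^3 + 7*n^2 - 6*n - 8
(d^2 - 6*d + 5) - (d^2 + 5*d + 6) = -11*d - 1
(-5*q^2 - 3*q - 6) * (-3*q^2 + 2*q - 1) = 15*q^4 - q^3 + 17*q^2 - 9*q + 6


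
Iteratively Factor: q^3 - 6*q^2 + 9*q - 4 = (q - 4)*(q^2 - 2*q + 1) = (q - 4)*(q - 1)*(q - 1)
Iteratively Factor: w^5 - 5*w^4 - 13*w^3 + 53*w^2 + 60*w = (w - 4)*(w^4 - w^3 - 17*w^2 - 15*w) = (w - 4)*(w + 3)*(w^3 - 4*w^2 - 5*w) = (w - 5)*(w - 4)*(w + 3)*(w^2 + w) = w*(w - 5)*(w - 4)*(w + 3)*(w + 1)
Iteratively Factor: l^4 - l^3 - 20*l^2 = (l - 5)*(l^3 + 4*l^2) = l*(l - 5)*(l^2 + 4*l) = l^2*(l - 5)*(l + 4)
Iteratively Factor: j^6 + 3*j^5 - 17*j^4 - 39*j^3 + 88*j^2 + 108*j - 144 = (j + 4)*(j^5 - j^4 - 13*j^3 + 13*j^2 + 36*j - 36) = (j - 3)*(j + 4)*(j^4 + 2*j^3 - 7*j^2 - 8*j + 12) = (j - 3)*(j + 3)*(j + 4)*(j^3 - j^2 - 4*j + 4) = (j - 3)*(j - 1)*(j + 3)*(j + 4)*(j^2 - 4) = (j - 3)*(j - 1)*(j + 2)*(j + 3)*(j + 4)*(j - 2)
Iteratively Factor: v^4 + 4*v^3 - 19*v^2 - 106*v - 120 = (v - 5)*(v^3 + 9*v^2 + 26*v + 24) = (v - 5)*(v + 2)*(v^2 + 7*v + 12) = (v - 5)*(v + 2)*(v + 3)*(v + 4)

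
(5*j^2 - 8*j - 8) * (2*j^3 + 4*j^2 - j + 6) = 10*j^5 + 4*j^4 - 53*j^3 + 6*j^2 - 40*j - 48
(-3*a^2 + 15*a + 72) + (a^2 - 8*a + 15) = -2*a^2 + 7*a + 87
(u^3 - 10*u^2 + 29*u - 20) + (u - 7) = u^3 - 10*u^2 + 30*u - 27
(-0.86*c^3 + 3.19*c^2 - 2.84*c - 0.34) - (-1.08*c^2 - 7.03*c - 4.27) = -0.86*c^3 + 4.27*c^2 + 4.19*c + 3.93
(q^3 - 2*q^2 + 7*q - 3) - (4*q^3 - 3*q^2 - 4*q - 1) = -3*q^3 + q^2 + 11*q - 2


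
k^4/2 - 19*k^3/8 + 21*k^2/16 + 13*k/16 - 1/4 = (k/2 + 1/4)*(k - 4)*(k - 1)*(k - 1/4)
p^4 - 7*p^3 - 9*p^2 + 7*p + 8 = (p - 8)*(p - 1)*(p + 1)^2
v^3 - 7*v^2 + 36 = (v - 6)*(v - 3)*(v + 2)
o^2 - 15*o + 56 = (o - 8)*(o - 7)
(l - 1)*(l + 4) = l^2 + 3*l - 4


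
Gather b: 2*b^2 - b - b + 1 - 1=2*b^2 - 2*b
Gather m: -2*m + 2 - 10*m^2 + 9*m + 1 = -10*m^2 + 7*m + 3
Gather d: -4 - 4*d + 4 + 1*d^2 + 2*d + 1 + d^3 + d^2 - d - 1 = d^3 + 2*d^2 - 3*d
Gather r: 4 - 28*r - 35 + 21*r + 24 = -7*r - 7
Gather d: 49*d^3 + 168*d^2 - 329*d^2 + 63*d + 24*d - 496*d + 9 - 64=49*d^3 - 161*d^2 - 409*d - 55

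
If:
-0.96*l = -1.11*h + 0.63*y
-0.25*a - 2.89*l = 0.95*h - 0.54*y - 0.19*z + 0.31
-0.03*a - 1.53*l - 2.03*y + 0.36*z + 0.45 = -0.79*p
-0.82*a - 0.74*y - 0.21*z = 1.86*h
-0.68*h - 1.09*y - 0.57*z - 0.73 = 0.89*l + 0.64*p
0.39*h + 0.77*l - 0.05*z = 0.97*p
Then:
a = 0.33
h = -0.07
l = -0.16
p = -0.10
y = 0.11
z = -1.04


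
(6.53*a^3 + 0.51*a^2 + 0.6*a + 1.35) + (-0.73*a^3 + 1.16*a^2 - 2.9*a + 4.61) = 5.8*a^3 + 1.67*a^2 - 2.3*a + 5.96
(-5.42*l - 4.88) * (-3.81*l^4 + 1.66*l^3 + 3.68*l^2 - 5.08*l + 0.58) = 20.6502*l^5 + 9.5956*l^4 - 28.0464*l^3 + 9.5752*l^2 + 21.6468*l - 2.8304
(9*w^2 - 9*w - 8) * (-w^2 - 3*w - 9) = -9*w^4 - 18*w^3 - 46*w^2 + 105*w + 72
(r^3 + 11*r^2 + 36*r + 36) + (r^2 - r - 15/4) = r^3 + 12*r^2 + 35*r + 129/4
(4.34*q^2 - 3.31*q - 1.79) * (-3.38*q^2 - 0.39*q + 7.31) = -14.6692*q^4 + 9.4952*q^3 + 39.0665*q^2 - 23.498*q - 13.0849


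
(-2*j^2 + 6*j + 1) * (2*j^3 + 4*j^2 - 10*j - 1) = -4*j^5 + 4*j^4 + 46*j^3 - 54*j^2 - 16*j - 1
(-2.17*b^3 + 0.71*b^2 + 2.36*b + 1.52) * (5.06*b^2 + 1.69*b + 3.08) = -10.9802*b^5 - 0.0747*b^4 + 6.4579*b^3 + 13.8664*b^2 + 9.8376*b + 4.6816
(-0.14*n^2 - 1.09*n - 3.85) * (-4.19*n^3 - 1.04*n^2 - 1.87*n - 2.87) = 0.5866*n^5 + 4.7127*n^4 + 17.5269*n^3 + 6.4441*n^2 + 10.3278*n + 11.0495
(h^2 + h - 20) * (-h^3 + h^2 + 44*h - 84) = -h^5 + 65*h^3 - 60*h^2 - 964*h + 1680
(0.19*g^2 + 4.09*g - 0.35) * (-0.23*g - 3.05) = -0.0437*g^3 - 1.5202*g^2 - 12.394*g + 1.0675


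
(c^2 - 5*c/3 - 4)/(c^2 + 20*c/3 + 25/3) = (3*c^2 - 5*c - 12)/(3*c^2 + 20*c + 25)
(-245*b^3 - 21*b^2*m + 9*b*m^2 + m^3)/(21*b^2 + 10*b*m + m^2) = (-35*b^2 + 2*b*m + m^2)/(3*b + m)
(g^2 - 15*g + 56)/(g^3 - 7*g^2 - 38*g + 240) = (g - 7)/(g^2 + g - 30)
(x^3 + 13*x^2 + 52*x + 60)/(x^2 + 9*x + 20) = (x^2 + 8*x + 12)/(x + 4)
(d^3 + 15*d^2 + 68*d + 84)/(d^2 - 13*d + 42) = (d^3 + 15*d^2 + 68*d + 84)/(d^2 - 13*d + 42)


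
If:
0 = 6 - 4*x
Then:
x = 3/2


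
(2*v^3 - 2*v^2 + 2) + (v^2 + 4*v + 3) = 2*v^3 - v^2 + 4*v + 5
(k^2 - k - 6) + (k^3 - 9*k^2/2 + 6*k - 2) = k^3 - 7*k^2/2 + 5*k - 8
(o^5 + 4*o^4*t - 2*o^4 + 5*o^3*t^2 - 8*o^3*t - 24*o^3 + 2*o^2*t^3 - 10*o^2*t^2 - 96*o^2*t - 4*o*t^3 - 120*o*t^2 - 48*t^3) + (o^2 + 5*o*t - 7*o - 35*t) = o^5 + 4*o^4*t - 2*o^4 + 5*o^3*t^2 - 8*o^3*t - 24*o^3 + 2*o^2*t^3 - 10*o^2*t^2 - 96*o^2*t + o^2 - 4*o*t^3 - 120*o*t^2 + 5*o*t - 7*o - 48*t^3 - 35*t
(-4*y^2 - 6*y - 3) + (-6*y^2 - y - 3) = -10*y^2 - 7*y - 6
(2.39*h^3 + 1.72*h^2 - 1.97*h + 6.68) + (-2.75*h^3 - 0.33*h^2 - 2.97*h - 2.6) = -0.36*h^3 + 1.39*h^2 - 4.94*h + 4.08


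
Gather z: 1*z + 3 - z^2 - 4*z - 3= -z^2 - 3*z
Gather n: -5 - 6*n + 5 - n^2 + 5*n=-n^2 - n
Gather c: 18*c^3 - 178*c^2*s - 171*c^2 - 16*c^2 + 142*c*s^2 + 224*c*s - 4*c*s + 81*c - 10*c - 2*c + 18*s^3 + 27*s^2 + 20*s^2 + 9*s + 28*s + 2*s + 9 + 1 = 18*c^3 + c^2*(-178*s - 187) + c*(142*s^2 + 220*s + 69) + 18*s^3 + 47*s^2 + 39*s + 10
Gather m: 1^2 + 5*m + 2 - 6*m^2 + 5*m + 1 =-6*m^2 + 10*m + 4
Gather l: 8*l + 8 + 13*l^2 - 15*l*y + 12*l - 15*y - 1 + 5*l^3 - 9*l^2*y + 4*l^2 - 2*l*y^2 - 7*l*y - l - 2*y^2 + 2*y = 5*l^3 + l^2*(17 - 9*y) + l*(-2*y^2 - 22*y + 19) - 2*y^2 - 13*y + 7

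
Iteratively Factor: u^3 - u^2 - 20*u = (u)*(u^2 - u - 20) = u*(u + 4)*(u - 5)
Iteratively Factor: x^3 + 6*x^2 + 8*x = (x + 4)*(x^2 + 2*x) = x*(x + 4)*(x + 2)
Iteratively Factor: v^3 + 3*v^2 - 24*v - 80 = (v - 5)*(v^2 + 8*v + 16) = (v - 5)*(v + 4)*(v + 4)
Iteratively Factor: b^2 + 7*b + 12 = (b + 4)*(b + 3)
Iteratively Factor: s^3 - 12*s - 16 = (s + 2)*(s^2 - 2*s - 8) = (s - 4)*(s + 2)*(s + 2)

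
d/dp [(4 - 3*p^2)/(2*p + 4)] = (3*p^2 - 6*p*(p + 2) - 4)/(2*(p + 2)^2)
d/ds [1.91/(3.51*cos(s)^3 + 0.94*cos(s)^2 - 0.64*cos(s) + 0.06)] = (20.1123*cos(s)^2 + 3.5908*cos(s) - 1.2224)*sin(s)/(3.51*cos(s)^3 + 0.94*cos(s)^2 - 0.64*cos(s) + 0.06)^2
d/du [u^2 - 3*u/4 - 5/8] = 2*u - 3/4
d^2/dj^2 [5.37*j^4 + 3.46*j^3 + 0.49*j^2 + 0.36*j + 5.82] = 64.44*j^2 + 20.76*j + 0.98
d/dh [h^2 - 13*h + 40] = 2*h - 13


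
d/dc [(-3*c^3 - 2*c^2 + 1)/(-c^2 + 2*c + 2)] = (3*c^4 - 12*c^3 - 22*c^2 - 6*c - 2)/(c^4 - 4*c^3 + 8*c + 4)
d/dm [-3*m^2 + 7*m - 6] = 7 - 6*m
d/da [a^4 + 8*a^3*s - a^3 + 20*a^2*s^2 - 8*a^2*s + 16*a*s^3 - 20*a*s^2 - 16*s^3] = 4*a^3 + 24*a^2*s - 3*a^2 + 40*a*s^2 - 16*a*s + 16*s^3 - 20*s^2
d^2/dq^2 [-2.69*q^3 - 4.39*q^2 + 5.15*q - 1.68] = -16.14*q - 8.78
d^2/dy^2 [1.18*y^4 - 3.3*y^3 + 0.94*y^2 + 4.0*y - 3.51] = 14.16*y^2 - 19.8*y + 1.88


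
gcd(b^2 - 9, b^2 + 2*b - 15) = b - 3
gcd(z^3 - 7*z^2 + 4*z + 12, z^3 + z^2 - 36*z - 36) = z^2 - 5*z - 6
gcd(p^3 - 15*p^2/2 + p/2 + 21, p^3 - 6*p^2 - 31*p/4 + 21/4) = p^2 - 11*p/2 - 21/2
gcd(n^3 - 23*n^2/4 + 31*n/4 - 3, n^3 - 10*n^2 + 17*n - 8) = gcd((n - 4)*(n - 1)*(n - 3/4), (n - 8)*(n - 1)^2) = n - 1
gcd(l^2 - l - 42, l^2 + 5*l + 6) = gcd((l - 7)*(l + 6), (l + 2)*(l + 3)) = 1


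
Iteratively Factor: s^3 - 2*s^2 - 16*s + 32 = (s - 4)*(s^2 + 2*s - 8) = (s - 4)*(s - 2)*(s + 4)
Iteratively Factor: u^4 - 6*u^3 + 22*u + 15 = (u - 5)*(u^3 - u^2 - 5*u - 3) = (u - 5)*(u + 1)*(u^2 - 2*u - 3) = (u - 5)*(u + 1)^2*(u - 3)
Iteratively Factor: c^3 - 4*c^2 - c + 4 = (c - 4)*(c^2 - 1) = (c - 4)*(c + 1)*(c - 1)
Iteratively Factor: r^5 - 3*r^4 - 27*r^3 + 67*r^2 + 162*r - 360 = (r + 4)*(r^4 - 7*r^3 + r^2 + 63*r - 90) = (r - 3)*(r + 4)*(r^3 - 4*r^2 - 11*r + 30) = (r - 5)*(r - 3)*(r + 4)*(r^2 + r - 6) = (r - 5)*(r - 3)*(r + 3)*(r + 4)*(r - 2)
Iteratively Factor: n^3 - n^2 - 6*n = (n)*(n^2 - n - 6) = n*(n + 2)*(n - 3)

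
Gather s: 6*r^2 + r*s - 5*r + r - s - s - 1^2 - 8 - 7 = 6*r^2 - 4*r + s*(r - 2) - 16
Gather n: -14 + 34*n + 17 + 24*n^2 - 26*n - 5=24*n^2 + 8*n - 2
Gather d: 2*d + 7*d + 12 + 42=9*d + 54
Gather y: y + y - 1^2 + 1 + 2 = 2*y + 2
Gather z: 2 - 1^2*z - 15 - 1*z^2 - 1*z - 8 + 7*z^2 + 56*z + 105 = 6*z^2 + 54*z + 84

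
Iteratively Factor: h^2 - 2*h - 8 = (h - 4)*(h + 2)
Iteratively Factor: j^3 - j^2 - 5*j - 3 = (j + 1)*(j^2 - 2*j - 3) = (j - 3)*(j + 1)*(j + 1)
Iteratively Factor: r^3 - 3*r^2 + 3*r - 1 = (r - 1)*(r^2 - 2*r + 1) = (r - 1)^2*(r - 1)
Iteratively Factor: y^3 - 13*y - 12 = (y - 4)*(y^2 + 4*y + 3) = (y - 4)*(y + 3)*(y + 1)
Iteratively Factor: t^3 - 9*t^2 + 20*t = (t - 4)*(t^2 - 5*t) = t*(t - 4)*(t - 5)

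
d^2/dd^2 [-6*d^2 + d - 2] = -12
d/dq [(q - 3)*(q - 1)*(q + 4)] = 3*q^2 - 13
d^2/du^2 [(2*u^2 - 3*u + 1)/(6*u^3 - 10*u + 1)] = 12*(12*u^6 - 54*u^5 + 96*u^4 - 44*u^3 - 12*u^2 - 3*u + 12)/(216*u^9 - 1080*u^7 + 108*u^6 + 1800*u^5 - 360*u^4 - 982*u^3 + 300*u^2 - 30*u + 1)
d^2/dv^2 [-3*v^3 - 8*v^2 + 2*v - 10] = -18*v - 16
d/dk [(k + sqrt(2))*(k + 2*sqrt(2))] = 2*k + 3*sqrt(2)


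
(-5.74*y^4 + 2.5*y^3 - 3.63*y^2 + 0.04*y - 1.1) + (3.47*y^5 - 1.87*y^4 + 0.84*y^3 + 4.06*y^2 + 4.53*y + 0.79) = 3.47*y^5 - 7.61*y^4 + 3.34*y^3 + 0.43*y^2 + 4.57*y - 0.31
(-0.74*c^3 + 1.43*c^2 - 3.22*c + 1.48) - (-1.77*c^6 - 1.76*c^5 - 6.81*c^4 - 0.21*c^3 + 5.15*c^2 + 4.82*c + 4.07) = 1.77*c^6 + 1.76*c^5 + 6.81*c^4 - 0.53*c^3 - 3.72*c^2 - 8.04*c - 2.59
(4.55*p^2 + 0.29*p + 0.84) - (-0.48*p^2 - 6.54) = 5.03*p^2 + 0.29*p + 7.38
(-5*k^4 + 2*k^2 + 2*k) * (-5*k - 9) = 25*k^5 + 45*k^4 - 10*k^3 - 28*k^2 - 18*k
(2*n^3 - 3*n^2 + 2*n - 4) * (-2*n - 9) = -4*n^4 - 12*n^3 + 23*n^2 - 10*n + 36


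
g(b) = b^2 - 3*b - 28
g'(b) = 2*b - 3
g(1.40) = -30.24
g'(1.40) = -0.20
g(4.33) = -22.24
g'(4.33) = 5.66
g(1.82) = -30.15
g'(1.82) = 0.64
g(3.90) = -24.49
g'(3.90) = 4.80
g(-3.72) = -3.00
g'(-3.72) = -10.44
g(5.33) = -15.58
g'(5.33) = 7.66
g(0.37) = -28.97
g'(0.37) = -2.26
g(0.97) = -29.97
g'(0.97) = -1.06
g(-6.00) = 26.00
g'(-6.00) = -15.00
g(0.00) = -28.00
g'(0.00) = -3.00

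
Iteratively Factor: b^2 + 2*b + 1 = (b + 1)*(b + 1)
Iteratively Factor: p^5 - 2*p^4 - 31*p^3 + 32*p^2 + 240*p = (p)*(p^4 - 2*p^3 - 31*p^2 + 32*p + 240) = p*(p - 5)*(p^3 + 3*p^2 - 16*p - 48) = p*(p - 5)*(p + 4)*(p^2 - p - 12) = p*(p - 5)*(p - 4)*(p + 4)*(p + 3)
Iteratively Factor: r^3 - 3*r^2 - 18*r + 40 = (r - 2)*(r^2 - r - 20) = (r - 2)*(r + 4)*(r - 5)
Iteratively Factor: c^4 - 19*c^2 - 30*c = (c + 3)*(c^3 - 3*c^2 - 10*c) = (c - 5)*(c + 3)*(c^2 + 2*c) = (c - 5)*(c + 2)*(c + 3)*(c)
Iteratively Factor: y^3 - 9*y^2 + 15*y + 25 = (y + 1)*(y^2 - 10*y + 25) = (y - 5)*(y + 1)*(y - 5)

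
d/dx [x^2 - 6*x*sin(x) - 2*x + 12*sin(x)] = -6*x*cos(x) + 2*x - 6*sin(x) + 12*cos(x) - 2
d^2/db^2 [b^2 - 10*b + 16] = 2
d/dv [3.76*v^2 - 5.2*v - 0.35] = 7.52*v - 5.2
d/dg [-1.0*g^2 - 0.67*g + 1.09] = -2.0*g - 0.67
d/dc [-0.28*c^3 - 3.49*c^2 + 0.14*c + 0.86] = -0.84*c^2 - 6.98*c + 0.14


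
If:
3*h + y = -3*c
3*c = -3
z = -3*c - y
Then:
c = -1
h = z/3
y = 3 - z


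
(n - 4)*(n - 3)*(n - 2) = n^3 - 9*n^2 + 26*n - 24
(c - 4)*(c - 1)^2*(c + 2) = c^4 - 4*c^3 - 3*c^2 + 14*c - 8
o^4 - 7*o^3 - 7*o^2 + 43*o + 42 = (o - 7)*(o - 3)*(o + 1)*(o + 2)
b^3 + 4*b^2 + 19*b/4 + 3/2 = (b + 1/2)*(b + 3/2)*(b + 2)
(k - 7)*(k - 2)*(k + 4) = k^3 - 5*k^2 - 22*k + 56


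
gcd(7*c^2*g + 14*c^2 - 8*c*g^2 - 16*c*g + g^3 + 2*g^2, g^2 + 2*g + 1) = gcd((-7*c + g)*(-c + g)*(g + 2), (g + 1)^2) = 1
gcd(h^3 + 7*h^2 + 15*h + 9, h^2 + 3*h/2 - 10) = 1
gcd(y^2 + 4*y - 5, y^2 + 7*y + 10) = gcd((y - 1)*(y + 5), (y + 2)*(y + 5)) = y + 5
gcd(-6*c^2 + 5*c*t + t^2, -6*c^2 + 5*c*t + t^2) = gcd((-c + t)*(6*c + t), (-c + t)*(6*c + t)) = -6*c^2 + 5*c*t + t^2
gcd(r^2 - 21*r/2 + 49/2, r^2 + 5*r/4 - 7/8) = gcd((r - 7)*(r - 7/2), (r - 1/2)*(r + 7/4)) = 1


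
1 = 1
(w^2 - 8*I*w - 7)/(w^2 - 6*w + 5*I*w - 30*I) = (w^2 - 8*I*w - 7)/(w^2 + w*(-6 + 5*I) - 30*I)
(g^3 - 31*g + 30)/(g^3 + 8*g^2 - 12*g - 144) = (g^2 - 6*g + 5)/(g^2 + 2*g - 24)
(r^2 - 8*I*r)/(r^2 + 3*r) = (r - 8*I)/(r + 3)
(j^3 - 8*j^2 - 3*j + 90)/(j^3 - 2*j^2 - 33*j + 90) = (j^2 - 3*j - 18)/(j^2 + 3*j - 18)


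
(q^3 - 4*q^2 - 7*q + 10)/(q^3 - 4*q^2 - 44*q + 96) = (q^3 - 4*q^2 - 7*q + 10)/(q^3 - 4*q^2 - 44*q + 96)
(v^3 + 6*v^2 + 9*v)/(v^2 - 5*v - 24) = v*(v + 3)/(v - 8)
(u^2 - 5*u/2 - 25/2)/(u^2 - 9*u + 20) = (u + 5/2)/(u - 4)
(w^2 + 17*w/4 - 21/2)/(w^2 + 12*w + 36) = (w - 7/4)/(w + 6)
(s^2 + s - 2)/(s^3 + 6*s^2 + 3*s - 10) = 1/(s + 5)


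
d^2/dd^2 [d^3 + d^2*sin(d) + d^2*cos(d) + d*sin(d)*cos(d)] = -sqrt(2)*d^2*sin(d + pi/4) - 2*d*sin(2*d) + 4*sqrt(2)*d*cos(d + pi/4) + 6*d + 2*sqrt(2)*sin(d + pi/4) + 2*cos(2*d)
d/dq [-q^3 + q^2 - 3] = q*(2 - 3*q)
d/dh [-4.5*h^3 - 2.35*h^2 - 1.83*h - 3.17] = -13.5*h^2 - 4.7*h - 1.83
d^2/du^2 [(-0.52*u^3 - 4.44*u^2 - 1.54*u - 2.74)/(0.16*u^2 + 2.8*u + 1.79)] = (-2.77555756156289e-17*u^5 - 3.956352*u^3 - 8.428608*u^2 - 14.715576*u - 54.409176)/(0.004096*u^6 + 0.21504*u^5 + 3.900672*u^4 + 26.76352*u^3 + 43.638768*u^2 + 26.91444*u + 5.735339)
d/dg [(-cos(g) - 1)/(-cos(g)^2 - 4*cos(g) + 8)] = (cos(g)^2 + 2*cos(g) + 12)*sin(g)/(cos(g)^2 + 4*cos(g) - 8)^2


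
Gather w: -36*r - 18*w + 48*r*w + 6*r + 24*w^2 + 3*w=-30*r + 24*w^2 + w*(48*r - 15)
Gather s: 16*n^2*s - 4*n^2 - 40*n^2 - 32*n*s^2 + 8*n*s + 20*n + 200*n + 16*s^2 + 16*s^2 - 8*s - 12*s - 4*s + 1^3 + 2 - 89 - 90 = -44*n^2 + 220*n + s^2*(32 - 32*n) + s*(16*n^2 + 8*n - 24) - 176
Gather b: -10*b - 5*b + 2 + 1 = 3 - 15*b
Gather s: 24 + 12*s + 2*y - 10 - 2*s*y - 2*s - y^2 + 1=s*(10 - 2*y) - y^2 + 2*y + 15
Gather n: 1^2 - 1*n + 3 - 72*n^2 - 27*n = -72*n^2 - 28*n + 4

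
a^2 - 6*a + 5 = (a - 5)*(a - 1)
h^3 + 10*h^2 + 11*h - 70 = (h - 2)*(h + 5)*(h + 7)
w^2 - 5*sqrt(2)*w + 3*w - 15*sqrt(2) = (w + 3)*(w - 5*sqrt(2))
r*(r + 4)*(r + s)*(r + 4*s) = r^4 + 5*r^3*s + 4*r^3 + 4*r^2*s^2 + 20*r^2*s + 16*r*s^2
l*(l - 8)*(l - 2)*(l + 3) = l^4 - 7*l^3 - 14*l^2 + 48*l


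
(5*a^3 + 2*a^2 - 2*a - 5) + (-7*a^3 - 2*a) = -2*a^3 + 2*a^2 - 4*a - 5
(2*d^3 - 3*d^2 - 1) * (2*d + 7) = 4*d^4 + 8*d^3 - 21*d^2 - 2*d - 7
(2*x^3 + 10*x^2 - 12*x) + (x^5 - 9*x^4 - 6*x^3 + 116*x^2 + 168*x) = x^5 - 9*x^4 - 4*x^3 + 126*x^2 + 156*x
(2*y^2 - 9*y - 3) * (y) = 2*y^3 - 9*y^2 - 3*y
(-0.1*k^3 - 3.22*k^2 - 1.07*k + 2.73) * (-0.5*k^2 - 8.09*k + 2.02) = 0.05*k^5 + 2.419*k^4 + 26.3828*k^3 + 0.786899999999999*k^2 - 24.2471*k + 5.5146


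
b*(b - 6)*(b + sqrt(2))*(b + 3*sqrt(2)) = b^4 - 6*b^3 + 4*sqrt(2)*b^3 - 24*sqrt(2)*b^2 + 6*b^2 - 36*b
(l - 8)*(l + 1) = l^2 - 7*l - 8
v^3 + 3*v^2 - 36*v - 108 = (v - 6)*(v + 3)*(v + 6)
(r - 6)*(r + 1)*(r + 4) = r^3 - r^2 - 26*r - 24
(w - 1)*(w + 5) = w^2 + 4*w - 5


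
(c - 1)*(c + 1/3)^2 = c^3 - c^2/3 - 5*c/9 - 1/9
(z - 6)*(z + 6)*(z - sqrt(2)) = z^3 - sqrt(2)*z^2 - 36*z + 36*sqrt(2)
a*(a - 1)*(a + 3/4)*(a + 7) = a^4 + 27*a^3/4 - 5*a^2/2 - 21*a/4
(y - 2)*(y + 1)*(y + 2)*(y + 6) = y^4 + 7*y^3 + 2*y^2 - 28*y - 24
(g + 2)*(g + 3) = g^2 + 5*g + 6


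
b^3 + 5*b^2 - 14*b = b*(b - 2)*(b + 7)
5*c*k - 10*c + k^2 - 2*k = (5*c + k)*(k - 2)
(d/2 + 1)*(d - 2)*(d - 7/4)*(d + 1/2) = d^4/2 - 5*d^3/8 - 39*d^2/16 + 5*d/2 + 7/4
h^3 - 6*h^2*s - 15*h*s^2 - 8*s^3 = (h - 8*s)*(h + s)^2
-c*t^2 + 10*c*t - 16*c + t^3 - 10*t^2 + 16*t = (-c + t)*(t - 8)*(t - 2)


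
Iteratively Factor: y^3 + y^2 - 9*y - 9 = (y - 3)*(y^2 + 4*y + 3) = (y - 3)*(y + 1)*(y + 3)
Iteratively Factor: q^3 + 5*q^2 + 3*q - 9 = (q + 3)*(q^2 + 2*q - 3) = (q - 1)*(q + 3)*(q + 3)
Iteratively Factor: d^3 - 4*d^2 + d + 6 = (d - 3)*(d^2 - d - 2) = (d - 3)*(d + 1)*(d - 2)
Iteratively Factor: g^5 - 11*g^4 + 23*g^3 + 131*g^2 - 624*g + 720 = (g - 3)*(g^4 - 8*g^3 - g^2 + 128*g - 240) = (g - 3)*(g + 4)*(g^3 - 12*g^2 + 47*g - 60) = (g - 3)^2*(g + 4)*(g^2 - 9*g + 20) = (g - 4)*(g - 3)^2*(g + 4)*(g - 5)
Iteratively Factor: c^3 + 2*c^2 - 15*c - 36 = (c + 3)*(c^2 - c - 12) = (c - 4)*(c + 3)*(c + 3)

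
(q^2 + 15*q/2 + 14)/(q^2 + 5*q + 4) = (q + 7/2)/(q + 1)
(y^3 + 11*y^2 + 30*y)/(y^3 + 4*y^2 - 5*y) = (y + 6)/(y - 1)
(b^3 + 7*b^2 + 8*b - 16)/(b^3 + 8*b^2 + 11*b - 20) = (b + 4)/(b + 5)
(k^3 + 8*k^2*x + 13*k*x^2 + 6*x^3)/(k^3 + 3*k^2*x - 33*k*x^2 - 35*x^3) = (-k^2 - 7*k*x - 6*x^2)/(-k^2 - 2*k*x + 35*x^2)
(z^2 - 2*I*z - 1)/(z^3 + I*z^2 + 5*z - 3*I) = 1/(z + 3*I)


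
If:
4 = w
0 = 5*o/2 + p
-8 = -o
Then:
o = 8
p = -20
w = 4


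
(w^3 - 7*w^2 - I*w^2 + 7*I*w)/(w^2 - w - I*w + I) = w*(w - 7)/(w - 1)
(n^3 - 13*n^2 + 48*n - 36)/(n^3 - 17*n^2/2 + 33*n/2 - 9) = 2*(n - 6)/(2*n - 3)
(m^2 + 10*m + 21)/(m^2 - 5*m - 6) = (m^2 + 10*m + 21)/(m^2 - 5*m - 6)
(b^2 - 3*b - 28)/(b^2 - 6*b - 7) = (b + 4)/(b + 1)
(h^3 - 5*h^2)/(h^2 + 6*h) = h*(h - 5)/(h + 6)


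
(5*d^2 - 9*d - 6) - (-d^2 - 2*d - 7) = 6*d^2 - 7*d + 1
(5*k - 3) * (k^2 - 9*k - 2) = 5*k^3 - 48*k^2 + 17*k + 6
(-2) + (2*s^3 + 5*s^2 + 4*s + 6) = 2*s^3 + 5*s^2 + 4*s + 4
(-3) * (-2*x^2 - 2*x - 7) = 6*x^2 + 6*x + 21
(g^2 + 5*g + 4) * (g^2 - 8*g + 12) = g^4 - 3*g^3 - 24*g^2 + 28*g + 48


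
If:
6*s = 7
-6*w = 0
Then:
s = 7/6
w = 0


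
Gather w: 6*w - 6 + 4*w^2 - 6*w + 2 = 4*w^2 - 4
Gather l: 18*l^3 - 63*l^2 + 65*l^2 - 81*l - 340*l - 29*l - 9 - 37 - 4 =18*l^3 + 2*l^2 - 450*l - 50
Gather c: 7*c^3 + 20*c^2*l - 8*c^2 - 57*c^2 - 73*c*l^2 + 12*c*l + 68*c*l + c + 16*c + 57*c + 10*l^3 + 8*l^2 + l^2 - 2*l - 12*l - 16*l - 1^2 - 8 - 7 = 7*c^3 + c^2*(20*l - 65) + c*(-73*l^2 + 80*l + 74) + 10*l^3 + 9*l^2 - 30*l - 16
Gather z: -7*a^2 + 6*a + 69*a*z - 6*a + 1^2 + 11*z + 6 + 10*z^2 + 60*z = -7*a^2 + 10*z^2 + z*(69*a + 71) + 7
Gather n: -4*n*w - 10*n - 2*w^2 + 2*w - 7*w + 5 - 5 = n*(-4*w - 10) - 2*w^2 - 5*w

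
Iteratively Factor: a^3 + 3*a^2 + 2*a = (a + 2)*(a^2 + a) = (a + 1)*(a + 2)*(a)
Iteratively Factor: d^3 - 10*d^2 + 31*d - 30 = (d - 2)*(d^2 - 8*d + 15) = (d - 3)*(d - 2)*(d - 5)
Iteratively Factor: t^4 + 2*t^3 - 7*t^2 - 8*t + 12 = (t - 1)*(t^3 + 3*t^2 - 4*t - 12) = (t - 1)*(t + 2)*(t^2 + t - 6) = (t - 2)*(t - 1)*(t + 2)*(t + 3)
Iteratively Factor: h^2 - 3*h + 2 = (h - 2)*(h - 1)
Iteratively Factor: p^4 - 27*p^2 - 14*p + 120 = (p + 4)*(p^3 - 4*p^2 - 11*p + 30) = (p - 5)*(p + 4)*(p^2 + p - 6) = (p - 5)*(p + 3)*(p + 4)*(p - 2)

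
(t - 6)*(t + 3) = t^2 - 3*t - 18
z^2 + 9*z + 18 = (z + 3)*(z + 6)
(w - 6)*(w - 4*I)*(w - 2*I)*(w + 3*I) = w^4 - 6*w^3 - 3*I*w^3 + 10*w^2 + 18*I*w^2 - 60*w - 24*I*w + 144*I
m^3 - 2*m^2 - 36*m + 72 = (m - 6)*(m - 2)*(m + 6)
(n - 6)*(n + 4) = n^2 - 2*n - 24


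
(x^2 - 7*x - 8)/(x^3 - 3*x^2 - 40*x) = (x + 1)/(x*(x + 5))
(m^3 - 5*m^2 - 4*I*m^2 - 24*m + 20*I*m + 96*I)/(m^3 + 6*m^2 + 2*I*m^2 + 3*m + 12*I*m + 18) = (m^3 + m^2*(-5 - 4*I) + m*(-24 + 20*I) + 96*I)/(m^3 + m^2*(6 + 2*I) + m*(3 + 12*I) + 18)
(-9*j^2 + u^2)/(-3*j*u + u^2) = (3*j + u)/u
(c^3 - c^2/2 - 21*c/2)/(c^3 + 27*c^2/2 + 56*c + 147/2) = c*(2*c - 7)/(2*c^2 + 21*c + 49)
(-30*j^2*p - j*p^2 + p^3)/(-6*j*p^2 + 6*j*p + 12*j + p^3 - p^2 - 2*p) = p*(5*j + p)/(p^2 - p - 2)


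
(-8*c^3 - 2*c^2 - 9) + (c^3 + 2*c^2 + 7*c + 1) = -7*c^3 + 7*c - 8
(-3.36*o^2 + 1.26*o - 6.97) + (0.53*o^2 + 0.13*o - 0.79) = -2.83*o^2 + 1.39*o - 7.76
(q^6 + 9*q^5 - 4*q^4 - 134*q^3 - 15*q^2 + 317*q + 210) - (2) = q^6 + 9*q^5 - 4*q^4 - 134*q^3 - 15*q^2 + 317*q + 208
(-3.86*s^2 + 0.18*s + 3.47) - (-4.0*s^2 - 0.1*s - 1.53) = 0.14*s^2 + 0.28*s + 5.0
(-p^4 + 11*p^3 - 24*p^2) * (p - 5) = -p^5 + 16*p^4 - 79*p^3 + 120*p^2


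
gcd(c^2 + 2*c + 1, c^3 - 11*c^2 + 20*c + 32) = c + 1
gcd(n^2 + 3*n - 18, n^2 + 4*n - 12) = n + 6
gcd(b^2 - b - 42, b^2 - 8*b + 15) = 1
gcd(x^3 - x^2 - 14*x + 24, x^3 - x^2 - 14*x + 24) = x^3 - x^2 - 14*x + 24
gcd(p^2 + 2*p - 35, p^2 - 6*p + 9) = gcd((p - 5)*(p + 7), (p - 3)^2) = 1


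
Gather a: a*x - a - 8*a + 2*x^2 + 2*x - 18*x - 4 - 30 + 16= a*(x - 9) + 2*x^2 - 16*x - 18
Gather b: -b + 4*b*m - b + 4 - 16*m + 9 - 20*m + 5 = b*(4*m - 2) - 36*m + 18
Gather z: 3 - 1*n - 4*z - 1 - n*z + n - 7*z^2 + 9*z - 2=-7*z^2 + z*(5 - n)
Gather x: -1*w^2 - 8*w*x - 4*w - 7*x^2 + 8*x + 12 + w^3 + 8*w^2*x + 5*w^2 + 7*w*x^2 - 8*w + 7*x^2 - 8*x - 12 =w^3 + 4*w^2 + 7*w*x^2 - 12*w + x*(8*w^2 - 8*w)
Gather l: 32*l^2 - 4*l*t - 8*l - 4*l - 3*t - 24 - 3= 32*l^2 + l*(-4*t - 12) - 3*t - 27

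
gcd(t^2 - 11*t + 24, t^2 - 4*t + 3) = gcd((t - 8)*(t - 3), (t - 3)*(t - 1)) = t - 3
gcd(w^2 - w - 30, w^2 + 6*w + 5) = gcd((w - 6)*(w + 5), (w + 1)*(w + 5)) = w + 5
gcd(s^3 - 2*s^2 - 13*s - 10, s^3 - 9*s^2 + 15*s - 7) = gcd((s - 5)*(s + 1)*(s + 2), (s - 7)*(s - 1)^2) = 1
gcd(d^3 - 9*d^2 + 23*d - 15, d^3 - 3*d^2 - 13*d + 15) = d^2 - 6*d + 5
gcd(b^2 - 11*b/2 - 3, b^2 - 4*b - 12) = b - 6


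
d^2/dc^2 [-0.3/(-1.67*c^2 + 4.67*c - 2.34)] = (-1.67334*c^2 + 4.67934*c + 0.3*(3.34*c - 4.67)*(6.68*c - 9.34) - 2.34468)/(1.67*c^2 - 4.67*c + 2.34)^3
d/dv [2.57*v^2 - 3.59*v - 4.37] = 5.14*v - 3.59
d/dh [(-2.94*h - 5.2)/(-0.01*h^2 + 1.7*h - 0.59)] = (-0.0294*h^2 - 0.104*h + 10.5746)/(0.0001*h^4 - 0.034*h^3 + 2.9018*h^2 - 2.006*h + 0.3481)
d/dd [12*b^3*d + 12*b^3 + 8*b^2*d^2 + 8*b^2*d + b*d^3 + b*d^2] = b*(12*b^2 + 16*b*d + 8*b + 3*d^2 + 2*d)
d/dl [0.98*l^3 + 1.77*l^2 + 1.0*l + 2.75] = 2.94*l^2 + 3.54*l + 1.0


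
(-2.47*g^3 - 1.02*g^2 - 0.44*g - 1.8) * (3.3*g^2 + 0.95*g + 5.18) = -8.151*g^5 - 5.7125*g^4 - 15.2156*g^3 - 11.6416*g^2 - 3.9892*g - 9.324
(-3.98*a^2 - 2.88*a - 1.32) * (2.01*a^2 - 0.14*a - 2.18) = -7.9998*a^4 - 5.2316*a^3 + 6.4264*a^2 + 6.4632*a + 2.8776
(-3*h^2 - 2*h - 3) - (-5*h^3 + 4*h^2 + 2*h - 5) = 5*h^3 - 7*h^2 - 4*h + 2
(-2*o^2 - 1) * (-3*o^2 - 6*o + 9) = 6*o^4 + 12*o^3 - 15*o^2 + 6*o - 9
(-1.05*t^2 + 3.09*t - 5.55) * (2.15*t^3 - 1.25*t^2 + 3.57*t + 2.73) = -2.2575*t^5 + 7.956*t^4 - 19.5435*t^3 + 15.1023*t^2 - 11.3778*t - 15.1515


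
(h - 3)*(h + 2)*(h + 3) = h^3 + 2*h^2 - 9*h - 18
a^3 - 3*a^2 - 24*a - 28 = (a - 7)*(a + 2)^2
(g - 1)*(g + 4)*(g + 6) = g^3 + 9*g^2 + 14*g - 24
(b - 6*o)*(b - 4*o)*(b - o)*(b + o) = b^4 - 10*b^3*o + 23*b^2*o^2 + 10*b*o^3 - 24*o^4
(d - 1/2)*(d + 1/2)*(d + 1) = d^3 + d^2 - d/4 - 1/4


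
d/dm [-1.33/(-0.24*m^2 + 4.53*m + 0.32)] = (6.0249 - 0.6384*m)/(-0.24*m^2 + 4.53*m + 0.32)^2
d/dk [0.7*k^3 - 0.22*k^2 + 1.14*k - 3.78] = 2.1*k^2 - 0.44*k + 1.14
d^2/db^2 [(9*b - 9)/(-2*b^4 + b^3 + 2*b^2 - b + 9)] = 18*((b - 1)*(8*b^3 - 3*b^2 - 4*b + 1)^2 + (8*b^3 - 3*b^2 - 4*b - (b - 1)*(-12*b^2 + 3*b + 2) + 1)*(-2*b^4 + b^3 + 2*b^2 - b + 9))/(-2*b^4 + b^3 + 2*b^2 - b + 9)^3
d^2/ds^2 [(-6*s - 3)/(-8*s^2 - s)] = 6*(128*s^3 + 192*s^2 + 24*s + 1)/(s^3*(512*s^3 + 192*s^2 + 24*s + 1))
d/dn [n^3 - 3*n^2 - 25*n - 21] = 3*n^2 - 6*n - 25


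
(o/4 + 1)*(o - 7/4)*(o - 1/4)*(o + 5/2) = o^4/4 + 9*o^3/8 - 41*o^2/64 - 549*o/128 + 35/32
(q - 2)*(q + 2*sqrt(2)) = q^2 - 2*q + 2*sqrt(2)*q - 4*sqrt(2)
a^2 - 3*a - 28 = (a - 7)*(a + 4)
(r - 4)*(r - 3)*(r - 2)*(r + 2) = r^4 - 7*r^3 + 8*r^2 + 28*r - 48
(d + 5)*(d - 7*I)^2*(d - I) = d^4 + 5*d^3 - 15*I*d^3 - 63*d^2 - 75*I*d^2 - 315*d + 49*I*d + 245*I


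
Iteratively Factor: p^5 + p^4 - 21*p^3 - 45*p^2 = (p - 5)*(p^4 + 6*p^3 + 9*p^2) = (p - 5)*(p + 3)*(p^3 + 3*p^2) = p*(p - 5)*(p + 3)*(p^2 + 3*p) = p^2*(p - 5)*(p + 3)*(p + 3)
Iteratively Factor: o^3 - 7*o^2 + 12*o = (o)*(o^2 - 7*o + 12) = o*(o - 4)*(o - 3)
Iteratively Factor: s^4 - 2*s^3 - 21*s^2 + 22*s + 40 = (s + 1)*(s^3 - 3*s^2 - 18*s + 40) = (s + 1)*(s + 4)*(s^2 - 7*s + 10) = (s - 5)*(s + 1)*(s + 4)*(s - 2)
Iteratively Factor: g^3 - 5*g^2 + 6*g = (g)*(g^2 - 5*g + 6) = g*(g - 3)*(g - 2)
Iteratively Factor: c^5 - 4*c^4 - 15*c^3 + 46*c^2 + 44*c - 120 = (c + 2)*(c^4 - 6*c^3 - 3*c^2 + 52*c - 60) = (c + 2)*(c + 3)*(c^3 - 9*c^2 + 24*c - 20) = (c - 2)*(c + 2)*(c + 3)*(c^2 - 7*c + 10) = (c - 5)*(c - 2)*(c + 2)*(c + 3)*(c - 2)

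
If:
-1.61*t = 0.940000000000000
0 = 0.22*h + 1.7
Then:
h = -7.73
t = -0.58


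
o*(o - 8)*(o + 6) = o^3 - 2*o^2 - 48*o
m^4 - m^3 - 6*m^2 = m^2*(m - 3)*(m + 2)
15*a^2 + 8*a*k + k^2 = (3*a + k)*(5*a + k)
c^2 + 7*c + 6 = (c + 1)*(c + 6)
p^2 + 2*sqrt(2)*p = p*(p + 2*sqrt(2))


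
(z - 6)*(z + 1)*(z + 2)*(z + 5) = z^4 + 2*z^3 - 31*z^2 - 92*z - 60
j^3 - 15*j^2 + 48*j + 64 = (j - 8)^2*(j + 1)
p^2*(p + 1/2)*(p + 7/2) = p^4 + 4*p^3 + 7*p^2/4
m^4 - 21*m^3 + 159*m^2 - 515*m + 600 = (m - 8)*(m - 5)^2*(m - 3)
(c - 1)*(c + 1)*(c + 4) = c^3 + 4*c^2 - c - 4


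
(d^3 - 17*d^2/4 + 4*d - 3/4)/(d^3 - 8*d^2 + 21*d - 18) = (4*d^2 - 5*d + 1)/(4*(d^2 - 5*d + 6))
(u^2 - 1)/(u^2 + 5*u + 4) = (u - 1)/(u + 4)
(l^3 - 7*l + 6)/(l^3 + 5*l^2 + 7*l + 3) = (l^2 - 3*l + 2)/(l^2 + 2*l + 1)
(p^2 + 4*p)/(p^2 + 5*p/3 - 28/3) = 3*p/(3*p - 7)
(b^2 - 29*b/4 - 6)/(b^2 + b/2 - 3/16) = 4*(b - 8)/(4*b - 1)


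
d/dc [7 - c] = -1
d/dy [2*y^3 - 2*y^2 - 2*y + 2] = 6*y^2 - 4*y - 2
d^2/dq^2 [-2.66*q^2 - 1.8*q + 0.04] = -5.32000000000000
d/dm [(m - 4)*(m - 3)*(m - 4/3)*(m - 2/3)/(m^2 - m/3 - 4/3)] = 2*(3*m^3 - 7*m^2 - 23*m + 37)/(3*(m^2 + 2*m + 1))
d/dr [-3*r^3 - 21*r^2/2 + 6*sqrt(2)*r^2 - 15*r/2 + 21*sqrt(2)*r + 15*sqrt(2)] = -9*r^2 - 21*r + 12*sqrt(2)*r - 15/2 + 21*sqrt(2)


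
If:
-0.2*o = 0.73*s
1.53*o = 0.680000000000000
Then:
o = 0.44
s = -0.12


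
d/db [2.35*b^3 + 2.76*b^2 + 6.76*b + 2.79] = 7.05*b^2 + 5.52*b + 6.76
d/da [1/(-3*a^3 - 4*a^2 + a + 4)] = (9*a^2 + 8*a - 1)/(3*a^3 + 4*a^2 - a - 4)^2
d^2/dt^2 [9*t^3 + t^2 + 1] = 54*t + 2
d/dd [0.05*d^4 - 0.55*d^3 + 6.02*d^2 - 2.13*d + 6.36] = 0.2*d^3 - 1.65*d^2 + 12.04*d - 2.13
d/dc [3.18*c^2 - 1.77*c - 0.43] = 6.36*c - 1.77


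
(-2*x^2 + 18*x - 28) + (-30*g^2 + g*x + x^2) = -30*g^2 + g*x - x^2 + 18*x - 28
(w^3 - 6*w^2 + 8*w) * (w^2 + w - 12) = w^5 - 5*w^4 - 10*w^3 + 80*w^2 - 96*w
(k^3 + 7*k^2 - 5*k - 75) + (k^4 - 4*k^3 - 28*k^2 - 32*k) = k^4 - 3*k^3 - 21*k^2 - 37*k - 75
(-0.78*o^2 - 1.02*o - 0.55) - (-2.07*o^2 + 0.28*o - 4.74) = 1.29*o^2 - 1.3*o + 4.19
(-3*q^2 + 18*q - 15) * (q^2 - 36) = -3*q^4 + 18*q^3 + 93*q^2 - 648*q + 540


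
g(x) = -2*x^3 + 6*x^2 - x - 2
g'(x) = -6*x^2 + 12*x - 1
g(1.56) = 3.45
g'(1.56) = 3.12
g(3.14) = -7.90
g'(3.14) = -22.48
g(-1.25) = 12.53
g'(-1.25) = -25.38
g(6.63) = -327.76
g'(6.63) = -185.18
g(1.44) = 3.03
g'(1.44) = 3.84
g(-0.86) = 4.57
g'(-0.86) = -15.76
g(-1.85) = 33.05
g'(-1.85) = -43.74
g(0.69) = -0.49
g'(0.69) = 4.42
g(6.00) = -224.00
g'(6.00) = -145.00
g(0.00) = -2.00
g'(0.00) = -1.00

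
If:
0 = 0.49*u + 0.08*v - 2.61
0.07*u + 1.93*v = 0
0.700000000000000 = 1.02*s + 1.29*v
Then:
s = 0.93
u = 5.36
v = -0.19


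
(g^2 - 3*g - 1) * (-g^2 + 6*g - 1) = -g^4 + 9*g^3 - 18*g^2 - 3*g + 1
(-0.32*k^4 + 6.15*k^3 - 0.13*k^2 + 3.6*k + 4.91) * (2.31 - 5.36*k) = 1.7152*k^5 - 33.7032*k^4 + 14.9033*k^3 - 19.5963*k^2 - 18.0016*k + 11.3421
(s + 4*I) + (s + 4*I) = 2*s + 8*I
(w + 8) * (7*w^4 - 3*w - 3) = 7*w^5 + 56*w^4 - 3*w^2 - 27*w - 24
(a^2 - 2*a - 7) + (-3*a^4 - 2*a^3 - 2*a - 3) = -3*a^4 - 2*a^3 + a^2 - 4*a - 10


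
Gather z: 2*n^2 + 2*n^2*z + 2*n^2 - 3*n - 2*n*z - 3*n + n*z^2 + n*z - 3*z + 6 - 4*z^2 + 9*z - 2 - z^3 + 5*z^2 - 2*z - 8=4*n^2 - 6*n - z^3 + z^2*(n + 1) + z*(2*n^2 - n + 4) - 4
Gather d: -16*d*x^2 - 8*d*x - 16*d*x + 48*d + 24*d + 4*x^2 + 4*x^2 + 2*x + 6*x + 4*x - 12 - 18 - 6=d*(-16*x^2 - 24*x + 72) + 8*x^2 + 12*x - 36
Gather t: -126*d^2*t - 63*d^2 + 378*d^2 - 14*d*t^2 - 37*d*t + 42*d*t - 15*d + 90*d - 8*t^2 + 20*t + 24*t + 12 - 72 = 315*d^2 + 75*d + t^2*(-14*d - 8) + t*(-126*d^2 + 5*d + 44) - 60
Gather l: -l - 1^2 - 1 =-l - 2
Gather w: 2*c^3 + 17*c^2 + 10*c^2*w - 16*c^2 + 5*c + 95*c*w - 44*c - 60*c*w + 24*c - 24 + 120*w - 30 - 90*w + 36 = 2*c^3 + c^2 - 15*c + w*(10*c^2 + 35*c + 30) - 18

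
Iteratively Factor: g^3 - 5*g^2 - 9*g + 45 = (g - 5)*(g^2 - 9) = (g - 5)*(g - 3)*(g + 3)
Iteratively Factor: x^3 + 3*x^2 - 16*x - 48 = (x - 4)*(x^2 + 7*x + 12) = (x - 4)*(x + 3)*(x + 4)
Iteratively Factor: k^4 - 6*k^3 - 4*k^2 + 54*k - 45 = (k + 3)*(k^3 - 9*k^2 + 23*k - 15) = (k - 3)*(k + 3)*(k^2 - 6*k + 5) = (k - 3)*(k - 1)*(k + 3)*(k - 5)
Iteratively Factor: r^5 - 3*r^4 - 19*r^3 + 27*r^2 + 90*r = (r + 2)*(r^4 - 5*r^3 - 9*r^2 + 45*r) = (r - 5)*(r + 2)*(r^3 - 9*r) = (r - 5)*(r - 3)*(r + 2)*(r^2 + 3*r) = r*(r - 5)*(r - 3)*(r + 2)*(r + 3)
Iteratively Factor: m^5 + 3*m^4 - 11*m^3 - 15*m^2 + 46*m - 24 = (m - 1)*(m^4 + 4*m^3 - 7*m^2 - 22*m + 24) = (m - 2)*(m - 1)*(m^3 + 6*m^2 + 5*m - 12) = (m - 2)*(m - 1)*(m + 4)*(m^2 + 2*m - 3) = (m - 2)*(m - 1)*(m + 3)*(m + 4)*(m - 1)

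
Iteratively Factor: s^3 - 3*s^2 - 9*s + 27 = (s - 3)*(s^2 - 9) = (s - 3)*(s + 3)*(s - 3)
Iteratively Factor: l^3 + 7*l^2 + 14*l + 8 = (l + 4)*(l^2 + 3*l + 2) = (l + 2)*(l + 4)*(l + 1)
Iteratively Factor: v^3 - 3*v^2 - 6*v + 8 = (v + 2)*(v^2 - 5*v + 4) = (v - 1)*(v + 2)*(v - 4)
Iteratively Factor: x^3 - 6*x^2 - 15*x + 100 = (x + 4)*(x^2 - 10*x + 25) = (x - 5)*(x + 4)*(x - 5)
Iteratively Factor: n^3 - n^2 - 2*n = (n + 1)*(n^2 - 2*n) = n*(n + 1)*(n - 2)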